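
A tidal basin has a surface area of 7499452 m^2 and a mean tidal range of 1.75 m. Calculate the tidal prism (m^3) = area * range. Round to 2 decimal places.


Tidal prism = Area * Tidal range
P = 7499452 * 1.75
P = 13124041.00 m^3

13124041.00


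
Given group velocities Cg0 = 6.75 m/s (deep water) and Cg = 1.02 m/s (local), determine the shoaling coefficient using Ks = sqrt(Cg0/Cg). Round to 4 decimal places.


Ks = sqrt(Cg0 / Cg)
Ks = sqrt(6.75 / 1.02)
Ks = sqrt(6.6176)
Ks = 2.5725

2.5725


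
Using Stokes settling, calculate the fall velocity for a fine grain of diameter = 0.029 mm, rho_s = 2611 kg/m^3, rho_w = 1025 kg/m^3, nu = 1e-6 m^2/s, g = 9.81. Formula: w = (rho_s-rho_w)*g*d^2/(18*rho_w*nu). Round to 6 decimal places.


w = (rho_s - rho_w) * g * d^2 / (18 * rho_w * nu)
d = 0.029 mm = 0.000029 m
rho_s - rho_w = 2611 - 1025 = 1586
Numerator = 1586 * 9.81 * (0.000029)^2 = 0.000013084833
Denominator = 18 * 1025 * 1e-6 = 0.018450
w = 0.000709 m/s

0.000709


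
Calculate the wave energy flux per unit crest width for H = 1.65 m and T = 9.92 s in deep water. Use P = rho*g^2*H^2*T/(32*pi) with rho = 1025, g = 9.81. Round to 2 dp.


P = rho * g^2 * H^2 * T / (32 * pi)
P = 1025 * 9.81^2 * 1.65^2 * 9.92 / (32 * pi)
P = 1025 * 96.2361 * 2.7225 * 9.92 / 100.53096
P = 26499.74 W/m

26499.74


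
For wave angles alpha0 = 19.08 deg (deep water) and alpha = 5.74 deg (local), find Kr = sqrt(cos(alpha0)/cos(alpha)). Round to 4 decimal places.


Kr = sqrt(cos(alpha0) / cos(alpha))
cos(19.08) = 0.945063
cos(5.74) = 0.994986
Kr = sqrt(0.945063 / 0.994986)
Kr = sqrt(0.949826)
Kr = 0.9746

0.9746


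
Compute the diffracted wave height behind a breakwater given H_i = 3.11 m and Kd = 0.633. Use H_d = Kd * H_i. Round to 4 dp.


H_d = Kd * H_i
H_d = 0.633 * 3.11
H_d = 1.9686 m

1.9686


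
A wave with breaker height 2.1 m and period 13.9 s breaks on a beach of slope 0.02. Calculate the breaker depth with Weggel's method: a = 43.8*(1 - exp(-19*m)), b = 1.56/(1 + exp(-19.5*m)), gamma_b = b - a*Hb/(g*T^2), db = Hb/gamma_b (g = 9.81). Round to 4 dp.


a = 43.8 * (1 - exp(-19 * m))
exp(-19 * 0.02) = exp(-0.3800) = 0.683861
a = 43.8 * (1 - 0.683861) = 13.846870
b = 1.56 / (1 + exp(-19.5 * m))
exp(-19.5 * 0.02) = exp(-0.3900) = 0.677057
b = 1.56 / (1 + 0.677057) = 0.930201
Hb / (g * T^2) = 2.1 / (9.81 * 13.9^2) = 2.1 / 1895.3901 = 0.00110795
gamma_b = b - a * Hb/(g*T^2) = 0.930201 - 13.846870 * 0.00110795 = 0.914859
db = Hb / gamma_b = 2.1 / 0.914859
db = 2.2954 m

2.2954


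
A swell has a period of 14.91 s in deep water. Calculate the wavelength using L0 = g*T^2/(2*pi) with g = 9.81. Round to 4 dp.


L0 = g * T^2 / (2 * pi)
L0 = 9.81 * 14.91^2 / (2 * pi)
L0 = 9.81 * 222.3081 / 6.28319
L0 = 2180.8425 / 6.28319
L0 = 347.0919 m

347.0919


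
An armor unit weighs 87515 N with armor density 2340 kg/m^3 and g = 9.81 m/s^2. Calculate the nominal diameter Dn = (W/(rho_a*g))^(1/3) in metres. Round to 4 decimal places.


V = W / (rho_a * g)
V = 87515 / (2340 * 9.81)
V = 87515 / 22955.40
V = 3.812393 m^3
Dn = V^(1/3) = 3.812393^(1/3)
Dn = 1.5622 m

1.5622


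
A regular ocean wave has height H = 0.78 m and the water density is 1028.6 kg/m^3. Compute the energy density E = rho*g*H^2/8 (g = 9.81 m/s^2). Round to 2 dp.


E = (1/8) * rho * g * H^2
E = (1/8) * 1028.6 * 9.81 * 0.78^2
E = 0.125 * 1028.6 * 9.81 * 0.6084
E = 767.39 J/m^2

767.39


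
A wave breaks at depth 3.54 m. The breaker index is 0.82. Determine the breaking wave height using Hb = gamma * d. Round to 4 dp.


Hb = gamma * d
Hb = 0.82 * 3.54
Hb = 2.9028 m

2.9028


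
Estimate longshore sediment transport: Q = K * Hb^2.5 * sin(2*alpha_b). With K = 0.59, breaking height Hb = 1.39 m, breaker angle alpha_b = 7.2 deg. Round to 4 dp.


Q = K * Hb^2.5 * sin(2 * alpha_b)
Hb^2.5 = 1.39^2.5 = 2.277912
sin(2 * 7.2) = sin(14.4) = 0.248690
Q = 0.59 * 2.277912 * 0.248690
Q = 0.3342 m^3/s

0.3342


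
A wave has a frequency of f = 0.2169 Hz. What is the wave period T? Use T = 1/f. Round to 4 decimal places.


T = 1 / f
T = 1 / 0.2169
T = 4.6104 s

4.6104


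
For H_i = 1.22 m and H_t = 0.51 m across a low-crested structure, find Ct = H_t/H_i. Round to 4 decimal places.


Ct = H_t / H_i
Ct = 0.51 / 1.22
Ct = 0.4180

0.4180


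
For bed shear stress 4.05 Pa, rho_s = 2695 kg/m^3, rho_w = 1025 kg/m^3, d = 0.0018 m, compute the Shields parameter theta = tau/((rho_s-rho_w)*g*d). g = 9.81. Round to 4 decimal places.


theta = tau / ((rho_s - rho_w) * g * d)
rho_s - rho_w = 2695 - 1025 = 1670
Denominator = 1670 * 9.81 * 0.0018 = 29.488860
theta = 4.05 / 29.488860
theta = 0.1373

0.1373


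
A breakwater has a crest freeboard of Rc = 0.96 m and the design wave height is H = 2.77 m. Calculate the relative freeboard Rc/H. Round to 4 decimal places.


Relative freeboard = Rc / H
= 0.96 / 2.77
= 0.3466

0.3466


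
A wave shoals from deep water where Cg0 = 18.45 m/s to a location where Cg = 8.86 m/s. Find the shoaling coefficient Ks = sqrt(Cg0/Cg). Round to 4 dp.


Ks = sqrt(Cg0 / Cg)
Ks = sqrt(18.45 / 8.86)
Ks = sqrt(2.0824)
Ks = 1.4430

1.4430


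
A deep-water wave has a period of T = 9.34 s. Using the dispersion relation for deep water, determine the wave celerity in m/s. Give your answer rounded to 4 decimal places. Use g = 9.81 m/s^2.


We use the deep-water celerity formula:
C = g * T / (2 * pi)
C = 9.81 * 9.34 / (2 * 3.14159...)
C = 91.625400 / 6.283185
C = 14.5826 m/s

14.5826


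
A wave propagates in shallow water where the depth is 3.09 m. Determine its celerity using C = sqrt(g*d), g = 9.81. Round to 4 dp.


Using the shallow-water approximation:
C = sqrt(g * d) = sqrt(9.81 * 3.09)
C = sqrt(30.3129)
C = 5.5057 m/s

5.5057


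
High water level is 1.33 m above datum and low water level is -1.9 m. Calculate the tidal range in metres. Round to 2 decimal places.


Tidal range = High water - Low water
Tidal range = 1.33 - (-1.9)
Tidal range = 3.23 m

3.23


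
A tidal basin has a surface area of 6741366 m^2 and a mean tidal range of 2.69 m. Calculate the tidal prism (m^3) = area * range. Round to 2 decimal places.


Tidal prism = Area * Tidal range
P = 6741366 * 2.69
P = 18134274.54 m^3

18134274.54


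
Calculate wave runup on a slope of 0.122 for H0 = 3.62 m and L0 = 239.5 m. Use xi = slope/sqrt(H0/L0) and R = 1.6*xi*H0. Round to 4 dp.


xi = slope / sqrt(H0/L0)
H0/L0 = 3.62/239.5 = 0.015115
sqrt(0.015115) = 0.122942
xi = 0.122 / 0.122942 = 0.992335
R = 1.6 * xi * H0 = 1.6 * 0.992335 * 3.62
R = 5.7476 m

5.7476


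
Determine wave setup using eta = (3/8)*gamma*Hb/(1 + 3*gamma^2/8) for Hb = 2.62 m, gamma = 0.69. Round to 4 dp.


eta = (3/8) * gamma * Hb / (1 + 3*gamma^2/8)
Numerator = (3/8) * 0.69 * 2.62 = 0.677925
Denominator = 1 + 3*0.69^2/8 = 1 + 0.178538 = 1.178538
eta = 0.677925 / 1.178538
eta = 0.5752 m

0.5752


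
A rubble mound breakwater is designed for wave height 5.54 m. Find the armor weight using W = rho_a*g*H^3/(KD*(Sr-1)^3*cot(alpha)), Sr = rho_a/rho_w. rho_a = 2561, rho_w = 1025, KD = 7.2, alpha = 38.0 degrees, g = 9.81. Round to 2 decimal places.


Sr = rho_a / rho_w = 2561 / 1025 = 2.498537
(Sr - 1) = 1.498537
(Sr - 1)^3 = 3.365132
cot(38.0) = 1 / tan(38.0) = 1 / 0.781286 = 1.279942
Numerator = 2561 * 9.81 * 5.54^3 = 4271770.1830
Denominator = 7.2 * 3.365132 * 1.279942 = 31.011638
W = 4271770.1830 / 31.011638
W = 137747.32 N

137747.32


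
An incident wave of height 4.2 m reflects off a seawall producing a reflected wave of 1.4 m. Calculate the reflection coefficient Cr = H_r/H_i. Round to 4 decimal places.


Cr = H_r / H_i
Cr = 1.4 / 4.2
Cr = 0.3333

0.3333


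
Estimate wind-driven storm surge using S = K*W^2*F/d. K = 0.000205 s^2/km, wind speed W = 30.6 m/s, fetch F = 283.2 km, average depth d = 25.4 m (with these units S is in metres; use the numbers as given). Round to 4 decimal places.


S = K * W^2 * F / d
W^2 = 30.6^2 = 936.36
S = 0.000205 * 936.36 * 283.2 / 25.4
Numerator = 0.000205 * 936.36 * 283.2 = 54.361316
S = 54.361316 / 25.4 = 2.1402 m

2.1402


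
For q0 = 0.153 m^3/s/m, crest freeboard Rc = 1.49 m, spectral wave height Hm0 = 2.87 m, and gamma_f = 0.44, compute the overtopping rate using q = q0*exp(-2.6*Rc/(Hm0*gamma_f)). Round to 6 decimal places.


q = q0 * exp(-2.6 * Rc / (Hm0 * gamma_f))
Exponent = -2.6 * 1.49 / (2.87 * 0.44)
= -2.6 * 1.49 / 1.2628
= -3.067786
exp(-3.067786) = 0.046524
q = 0.153 * 0.046524
q = 0.007118 m^3/s/m

0.007118


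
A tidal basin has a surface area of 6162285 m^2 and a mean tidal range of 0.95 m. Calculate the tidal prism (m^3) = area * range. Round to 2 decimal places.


Tidal prism = Area * Tidal range
P = 6162285 * 0.95
P = 5854170.75 m^3

5854170.75


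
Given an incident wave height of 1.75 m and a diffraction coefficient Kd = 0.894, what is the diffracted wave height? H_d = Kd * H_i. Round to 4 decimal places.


H_d = Kd * H_i
H_d = 0.894 * 1.75
H_d = 1.5645 m

1.5645


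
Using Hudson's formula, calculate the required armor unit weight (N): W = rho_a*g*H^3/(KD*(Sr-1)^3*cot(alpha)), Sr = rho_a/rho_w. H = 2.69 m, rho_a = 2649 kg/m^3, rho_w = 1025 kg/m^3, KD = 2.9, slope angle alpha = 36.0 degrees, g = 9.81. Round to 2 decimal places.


Sr = rho_a / rho_w = 2649 / 1025 = 2.584390
(Sr - 1) = 1.584390
(Sr - 1)^3 = 3.977283
cot(36.0) = 1 / tan(36.0) = 1 / 0.726543 = 1.376382
Numerator = 2649 * 9.81 * 2.69^3 = 505833.7534
Denominator = 2.9 * 3.977283 * 1.376382 = 15.875355
W = 505833.7534 / 15.875355
W = 31862.83 N

31862.83


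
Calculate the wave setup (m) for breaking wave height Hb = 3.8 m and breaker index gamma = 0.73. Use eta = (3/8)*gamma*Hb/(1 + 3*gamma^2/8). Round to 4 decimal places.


eta = (3/8) * gamma * Hb / (1 + 3*gamma^2/8)
Numerator = (3/8) * 0.73 * 3.8 = 1.040250
Denominator = 1 + 3*0.73^2/8 = 1 + 0.199838 = 1.199838
eta = 1.040250 / 1.199838
eta = 0.8670 m

0.8670


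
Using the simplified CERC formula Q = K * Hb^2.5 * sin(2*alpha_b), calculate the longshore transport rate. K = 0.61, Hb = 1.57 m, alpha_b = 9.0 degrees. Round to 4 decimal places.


Q = K * Hb^2.5 * sin(2 * alpha_b)
Hb^2.5 = 1.57^2.5 = 3.088511
sin(2 * 9.0) = sin(18.0) = 0.309017
Q = 0.61 * 3.088511 * 0.309017
Q = 0.5822 m^3/s

0.5822


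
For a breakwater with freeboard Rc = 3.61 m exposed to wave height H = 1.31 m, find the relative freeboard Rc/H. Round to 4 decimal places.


Relative freeboard = Rc / H
= 3.61 / 1.31
= 2.7557

2.7557


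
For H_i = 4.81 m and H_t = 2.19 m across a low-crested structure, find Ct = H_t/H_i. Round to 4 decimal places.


Ct = H_t / H_i
Ct = 2.19 / 4.81
Ct = 0.4553

0.4553


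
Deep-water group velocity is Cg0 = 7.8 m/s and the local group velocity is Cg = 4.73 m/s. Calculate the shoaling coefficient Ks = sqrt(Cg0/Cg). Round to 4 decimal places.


Ks = sqrt(Cg0 / Cg)
Ks = sqrt(7.8 / 4.73)
Ks = sqrt(1.6490)
Ks = 1.2842

1.2842


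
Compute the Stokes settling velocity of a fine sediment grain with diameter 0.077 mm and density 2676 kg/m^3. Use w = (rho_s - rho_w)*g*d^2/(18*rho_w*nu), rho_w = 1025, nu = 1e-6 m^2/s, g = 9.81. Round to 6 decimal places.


w = (rho_s - rho_w) * g * d^2 / (18 * rho_w * nu)
d = 0.077 mm = 0.000077 m
rho_s - rho_w = 2676 - 1025 = 1651
Numerator = 1651 * 9.81 * (0.000077)^2 = 0.000096027922
Denominator = 18 * 1025 * 1e-6 = 0.018450
w = 0.005205 m/s

0.005205


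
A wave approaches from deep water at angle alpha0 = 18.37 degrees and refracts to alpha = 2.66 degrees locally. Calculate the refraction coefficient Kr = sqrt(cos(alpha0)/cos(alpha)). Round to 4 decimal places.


Kr = sqrt(cos(alpha0) / cos(alpha))
cos(18.37) = 0.949041
cos(2.66) = 0.998923
Kr = sqrt(0.949041 / 0.998923)
Kr = sqrt(0.950065)
Kr = 0.9747

0.9747


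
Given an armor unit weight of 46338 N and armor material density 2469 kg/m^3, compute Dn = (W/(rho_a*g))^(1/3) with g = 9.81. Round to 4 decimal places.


V = W / (rho_a * g)
V = 46338 / (2469 * 9.81)
V = 46338 / 24220.89
V = 1.913142 m^3
Dn = V^(1/3) = 1.913142^(1/3)
Dn = 1.2414 m

1.2414


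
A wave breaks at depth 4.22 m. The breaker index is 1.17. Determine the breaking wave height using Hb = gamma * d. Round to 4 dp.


Hb = gamma * d
Hb = 1.17 * 4.22
Hb = 4.9374 m

4.9374


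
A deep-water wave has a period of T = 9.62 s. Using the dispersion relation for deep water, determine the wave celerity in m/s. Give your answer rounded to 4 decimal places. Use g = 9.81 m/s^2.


We use the deep-water celerity formula:
C = g * T / (2 * pi)
C = 9.81 * 9.62 / (2 * 3.14159...)
C = 94.372200 / 6.283185
C = 15.0198 m/s

15.0198


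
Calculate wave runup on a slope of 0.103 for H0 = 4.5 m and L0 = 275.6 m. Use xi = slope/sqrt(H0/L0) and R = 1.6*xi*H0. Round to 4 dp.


xi = slope / sqrt(H0/L0)
H0/L0 = 4.5/275.6 = 0.016328
sqrt(0.016328) = 0.127781
xi = 0.103 / 0.127781 = 0.806066
R = 1.6 * xi * H0 = 1.6 * 0.806066 * 4.5
R = 5.8037 m

5.8037


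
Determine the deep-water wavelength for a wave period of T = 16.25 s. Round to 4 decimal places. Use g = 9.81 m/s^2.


L0 = g * T^2 / (2 * pi)
L0 = 9.81 * 16.25^2 / (2 * pi)
L0 = 9.81 * 264.0625 / 6.28319
L0 = 2590.4531 / 6.28319
L0 = 412.2834 m

412.2834


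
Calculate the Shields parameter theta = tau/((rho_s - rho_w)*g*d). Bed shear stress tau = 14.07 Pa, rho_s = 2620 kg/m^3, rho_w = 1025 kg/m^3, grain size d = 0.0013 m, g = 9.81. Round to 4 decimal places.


theta = tau / ((rho_s - rho_w) * g * d)
rho_s - rho_w = 2620 - 1025 = 1595
Denominator = 1595 * 9.81 * 0.0013 = 20.341035
theta = 14.07 / 20.341035
theta = 0.6917

0.6917


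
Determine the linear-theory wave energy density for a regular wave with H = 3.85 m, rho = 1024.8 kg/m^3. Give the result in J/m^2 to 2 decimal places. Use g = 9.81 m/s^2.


E = (1/8) * rho * g * H^2
E = (1/8) * 1024.8 * 9.81 * 3.85^2
E = 0.125 * 1024.8 * 9.81 * 14.8225
E = 18626.86 J/m^2

18626.86


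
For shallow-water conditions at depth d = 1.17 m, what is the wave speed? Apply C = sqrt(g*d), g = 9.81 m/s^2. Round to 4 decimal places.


Using the shallow-water approximation:
C = sqrt(g * d) = sqrt(9.81 * 1.17)
C = sqrt(11.4777)
C = 3.3879 m/s

3.3879


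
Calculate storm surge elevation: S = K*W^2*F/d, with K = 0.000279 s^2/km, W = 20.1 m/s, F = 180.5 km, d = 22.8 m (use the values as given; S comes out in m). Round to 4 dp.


S = K * W^2 * F / d
W^2 = 20.1^2 = 404.01
S = 0.000279 * 404.01 * 180.5 / 22.8
Numerator = 0.000279 * 404.01 * 180.5 = 20.345742
S = 20.345742 / 22.8 = 0.8924 m

0.8924


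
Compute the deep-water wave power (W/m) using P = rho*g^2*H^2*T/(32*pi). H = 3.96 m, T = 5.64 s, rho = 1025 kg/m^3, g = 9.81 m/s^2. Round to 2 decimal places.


P = rho * g^2 * H^2 * T / (32 * pi)
P = 1025 * 9.81^2 * 3.96^2 * 5.64 / (32 * pi)
P = 1025 * 96.2361 * 15.6816 * 5.64 / 100.53096
P = 86782.37 W/m

86782.37


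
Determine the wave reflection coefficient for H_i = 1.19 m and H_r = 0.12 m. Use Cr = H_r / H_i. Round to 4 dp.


Cr = H_r / H_i
Cr = 0.12 / 1.19
Cr = 0.1008

0.1008


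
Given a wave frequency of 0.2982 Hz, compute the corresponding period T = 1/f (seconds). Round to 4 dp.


T = 1 / f
T = 1 / 0.2982
T = 3.3535 s

3.3535


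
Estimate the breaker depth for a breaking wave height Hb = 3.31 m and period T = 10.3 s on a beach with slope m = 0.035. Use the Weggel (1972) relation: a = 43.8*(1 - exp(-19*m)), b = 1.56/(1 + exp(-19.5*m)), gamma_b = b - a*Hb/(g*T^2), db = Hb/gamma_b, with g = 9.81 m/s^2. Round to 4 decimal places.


a = 43.8 * (1 - exp(-19 * m))
exp(-19 * 0.035) = exp(-0.6650) = 0.514274
a = 43.8 * (1 - 0.514274) = 21.274819
b = 1.56 / (1 + exp(-19.5 * m))
exp(-19.5 * 0.035) = exp(-0.6825) = 0.505352
b = 1.56 / (1 + 0.505352) = 1.036302
Hb / (g * T^2) = 3.31 / (9.81 * 10.3^2) = 3.31 / 1040.7429 = 0.00318042
gamma_b = b - a * Hb/(g*T^2) = 1.036302 - 21.274819 * 0.00318042 = 0.968640
db = Hb / gamma_b = 3.31 / 0.968640
db = 3.4172 m

3.4172


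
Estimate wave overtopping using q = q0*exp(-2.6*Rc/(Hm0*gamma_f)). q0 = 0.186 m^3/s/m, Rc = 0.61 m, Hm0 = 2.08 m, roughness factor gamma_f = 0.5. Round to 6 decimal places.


q = q0 * exp(-2.6 * Rc / (Hm0 * gamma_f))
Exponent = -2.6 * 0.61 / (2.08 * 0.5)
= -2.6 * 0.61 / 1.0400
= -1.525000
exp(-1.525000) = 0.217621
q = 0.186 * 0.217621
q = 0.040478 m^3/s/m

0.040478


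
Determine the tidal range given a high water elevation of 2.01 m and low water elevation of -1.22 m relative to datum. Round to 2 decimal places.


Tidal range = High water - Low water
Tidal range = 2.01 - (-1.22)
Tidal range = 3.23 m

3.23


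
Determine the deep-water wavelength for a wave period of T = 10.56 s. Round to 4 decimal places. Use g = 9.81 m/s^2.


L0 = g * T^2 / (2 * pi)
L0 = 9.81 * 10.56^2 / (2 * pi)
L0 = 9.81 * 111.5136 / 6.28319
L0 = 1093.9484 / 6.28319
L0 = 174.1073 m

174.1073


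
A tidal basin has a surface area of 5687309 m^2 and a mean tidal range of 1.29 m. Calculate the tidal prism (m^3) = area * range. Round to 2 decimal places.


Tidal prism = Area * Tidal range
P = 5687309 * 1.29
P = 7336628.61 m^3

7336628.61


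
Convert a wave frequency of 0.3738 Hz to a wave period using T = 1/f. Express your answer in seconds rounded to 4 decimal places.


T = 1 / f
T = 1 / 0.3738
T = 2.6752 s

2.6752


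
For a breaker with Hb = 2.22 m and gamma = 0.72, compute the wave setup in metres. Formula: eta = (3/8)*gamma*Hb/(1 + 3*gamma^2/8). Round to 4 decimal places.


eta = (3/8) * gamma * Hb / (1 + 3*gamma^2/8)
Numerator = (3/8) * 0.72 * 2.22 = 0.599400
Denominator = 1 + 3*0.72^2/8 = 1 + 0.194400 = 1.194400
eta = 0.599400 / 1.194400
eta = 0.5018 m

0.5018


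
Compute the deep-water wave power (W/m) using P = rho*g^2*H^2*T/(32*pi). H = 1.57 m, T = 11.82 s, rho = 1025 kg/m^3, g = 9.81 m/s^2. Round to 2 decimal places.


P = rho * g^2 * H^2 * T / (32 * pi)
P = 1025 * 9.81^2 * 1.57^2 * 11.82 / (32 * pi)
P = 1025 * 96.2361 * 2.4649 * 11.82 / 100.53096
P = 28587.67 W/m

28587.67


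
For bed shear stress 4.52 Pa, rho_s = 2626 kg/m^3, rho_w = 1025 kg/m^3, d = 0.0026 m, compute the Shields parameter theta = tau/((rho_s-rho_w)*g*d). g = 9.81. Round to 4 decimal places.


theta = tau / ((rho_s - rho_w) * g * d)
rho_s - rho_w = 2626 - 1025 = 1601
Denominator = 1601 * 9.81 * 0.0026 = 40.835106
theta = 4.52 / 40.835106
theta = 0.1107

0.1107


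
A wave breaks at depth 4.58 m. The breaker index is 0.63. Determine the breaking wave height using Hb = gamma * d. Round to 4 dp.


Hb = gamma * d
Hb = 0.63 * 4.58
Hb = 2.8854 m

2.8854


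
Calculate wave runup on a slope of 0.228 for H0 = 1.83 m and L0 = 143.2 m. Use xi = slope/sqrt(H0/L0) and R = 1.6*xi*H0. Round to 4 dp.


xi = slope / sqrt(H0/L0)
H0/L0 = 1.83/143.2 = 0.012779
sqrt(0.012779) = 0.113046
xi = 0.228 / 0.113046 = 2.016883
R = 1.6 * xi * H0 = 1.6 * 2.016883 * 1.83
R = 5.9054 m

5.9054


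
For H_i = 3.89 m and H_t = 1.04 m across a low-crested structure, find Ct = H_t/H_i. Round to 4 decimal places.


Ct = H_t / H_i
Ct = 1.04 / 3.89
Ct = 0.2674

0.2674


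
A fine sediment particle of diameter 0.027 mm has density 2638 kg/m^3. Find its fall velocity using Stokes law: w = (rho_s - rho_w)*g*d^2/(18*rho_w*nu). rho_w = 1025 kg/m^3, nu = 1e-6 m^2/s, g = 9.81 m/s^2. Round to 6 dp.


w = (rho_s - rho_w) * g * d^2 / (18 * rho_w * nu)
d = 0.027 mm = 0.000027 m
rho_s - rho_w = 2638 - 1025 = 1613
Numerator = 1613 * 9.81 * (0.000027)^2 = 0.000011535353
Denominator = 18 * 1025 * 1e-6 = 0.018450
w = 0.000625 m/s

0.000625


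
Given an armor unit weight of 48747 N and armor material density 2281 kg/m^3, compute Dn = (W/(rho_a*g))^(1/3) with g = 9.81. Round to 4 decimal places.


V = W / (rho_a * g)
V = 48747 / (2281 * 9.81)
V = 48747 / 22376.61
V = 2.178480 m^3
Dn = V^(1/3) = 2.178480^(1/3)
Dn = 1.2963 m

1.2963


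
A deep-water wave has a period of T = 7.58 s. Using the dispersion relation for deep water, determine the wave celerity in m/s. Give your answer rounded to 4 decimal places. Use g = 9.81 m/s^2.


We use the deep-water celerity formula:
C = g * T / (2 * pi)
C = 9.81 * 7.58 / (2 * 3.14159...)
C = 74.359800 / 6.283185
C = 11.8347 m/s

11.8347


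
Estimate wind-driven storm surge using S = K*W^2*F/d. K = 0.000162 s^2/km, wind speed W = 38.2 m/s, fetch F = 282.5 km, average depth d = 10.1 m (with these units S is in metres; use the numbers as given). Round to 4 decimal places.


S = K * W^2 * F / d
W^2 = 38.2^2 = 1459.24
S = 0.000162 * 1459.24 * 282.5 / 10.1
Numerator = 0.000162 * 1459.24 * 282.5 = 66.782119
S = 66.782119 / 10.1 = 6.6121 m

6.6121


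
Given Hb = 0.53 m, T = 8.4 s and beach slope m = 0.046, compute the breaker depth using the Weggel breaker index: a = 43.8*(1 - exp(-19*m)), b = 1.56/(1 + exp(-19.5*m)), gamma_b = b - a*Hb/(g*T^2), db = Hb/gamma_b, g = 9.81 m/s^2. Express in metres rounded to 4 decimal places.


a = 43.8 * (1 - exp(-19 * m))
exp(-19 * 0.046) = exp(-0.8740) = 0.417279
a = 43.8 * (1 - 0.417279) = 25.523176
b = 1.56 / (1 + exp(-19.5 * m))
exp(-19.5 * 0.046) = exp(-0.8970) = 0.407791
b = 1.56 / (1 + 0.407791) = 1.108119
Hb / (g * T^2) = 0.53 / (9.81 * 8.4^2) = 0.53 / 692.1936 = 0.00076568
gamma_b = b - a * Hb/(g*T^2) = 1.108119 - 25.523176 * 0.00076568 = 1.088576
db = Hb / gamma_b = 0.53 / 1.088576
db = 0.4869 m

0.4869


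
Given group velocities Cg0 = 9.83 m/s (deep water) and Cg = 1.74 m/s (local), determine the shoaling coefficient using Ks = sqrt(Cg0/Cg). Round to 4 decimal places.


Ks = sqrt(Cg0 / Cg)
Ks = sqrt(9.83 / 1.74)
Ks = sqrt(5.6494)
Ks = 2.3769

2.3769


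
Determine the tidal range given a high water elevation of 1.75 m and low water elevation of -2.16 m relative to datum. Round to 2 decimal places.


Tidal range = High water - Low water
Tidal range = 1.75 - (-2.16)
Tidal range = 3.91 m

3.91


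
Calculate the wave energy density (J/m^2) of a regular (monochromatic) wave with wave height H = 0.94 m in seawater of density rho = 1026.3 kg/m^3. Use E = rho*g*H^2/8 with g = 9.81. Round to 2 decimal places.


E = (1/8) * rho * g * H^2
E = (1/8) * 1026.3 * 9.81 * 0.94^2
E = 0.125 * 1026.3 * 9.81 * 0.8836
E = 1112.01 J/m^2

1112.01


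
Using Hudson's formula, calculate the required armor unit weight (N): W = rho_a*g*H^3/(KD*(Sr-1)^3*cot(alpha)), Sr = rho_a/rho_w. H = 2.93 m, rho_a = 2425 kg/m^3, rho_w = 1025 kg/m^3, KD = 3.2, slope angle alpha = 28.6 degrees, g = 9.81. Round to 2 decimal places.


Sr = rho_a / rho_w = 2425 / 1025 = 2.365854
(Sr - 1) = 1.365854
(Sr - 1)^3 = 2.548077
cot(28.6) = 1 / tan(28.6) = 1 / 0.545218 = 1.834130
Numerator = 2425 * 9.81 * 2.93^3 = 598389.0137
Denominator = 3.2 * 2.548077 * 1.834130 = 14.955211
W = 598389.0137 / 14.955211
W = 40012.07 N

40012.07


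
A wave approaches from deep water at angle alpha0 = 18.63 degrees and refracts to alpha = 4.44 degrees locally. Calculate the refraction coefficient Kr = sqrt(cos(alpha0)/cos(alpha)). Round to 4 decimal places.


Kr = sqrt(cos(alpha0) / cos(alpha))
cos(18.63) = 0.947601
cos(4.44) = 0.996999
Kr = sqrt(0.947601 / 0.996999)
Kr = sqrt(0.950454)
Kr = 0.9749

0.9749


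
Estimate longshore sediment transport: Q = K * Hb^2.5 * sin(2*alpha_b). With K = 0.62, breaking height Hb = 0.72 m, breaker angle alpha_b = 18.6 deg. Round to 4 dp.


Q = K * Hb^2.5 * sin(2 * alpha_b)
Hb^2.5 = 0.72^2.5 = 0.439877
sin(2 * 18.6) = sin(37.2) = 0.604599
Q = 0.62 * 0.439877 * 0.604599
Q = 0.1649 m^3/s

0.1649


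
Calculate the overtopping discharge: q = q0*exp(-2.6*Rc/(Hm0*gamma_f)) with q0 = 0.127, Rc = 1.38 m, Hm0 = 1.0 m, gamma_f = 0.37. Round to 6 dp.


q = q0 * exp(-2.6 * Rc / (Hm0 * gamma_f))
Exponent = -2.6 * 1.38 / (1.0 * 0.37)
= -2.6 * 1.38 / 0.3700
= -9.697297
exp(-9.697297) = 0.000061
q = 0.127 * 0.000061
q = 0.000008 m^3/s/m

0.000008


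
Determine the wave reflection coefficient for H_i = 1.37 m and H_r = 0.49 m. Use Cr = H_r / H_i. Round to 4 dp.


Cr = H_r / H_i
Cr = 0.49 / 1.37
Cr = 0.3577

0.3577


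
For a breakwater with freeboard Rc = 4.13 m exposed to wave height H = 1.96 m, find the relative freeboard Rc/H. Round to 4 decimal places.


Relative freeboard = Rc / H
= 4.13 / 1.96
= 2.1071

2.1071


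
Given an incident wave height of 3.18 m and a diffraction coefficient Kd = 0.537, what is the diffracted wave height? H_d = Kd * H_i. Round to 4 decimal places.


H_d = Kd * H_i
H_d = 0.537 * 3.18
H_d = 1.7077 m

1.7077


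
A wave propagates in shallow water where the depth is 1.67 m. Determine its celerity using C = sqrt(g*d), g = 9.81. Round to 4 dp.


Using the shallow-water approximation:
C = sqrt(g * d) = sqrt(9.81 * 1.67)
C = sqrt(16.3827)
C = 4.0476 m/s

4.0476


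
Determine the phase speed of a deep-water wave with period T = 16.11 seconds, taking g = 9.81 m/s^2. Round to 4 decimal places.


We use the deep-water celerity formula:
C = g * T / (2 * pi)
C = 9.81 * 16.11 / (2 * 3.14159...)
C = 158.039100 / 6.283185
C = 25.1527 m/s

25.1527


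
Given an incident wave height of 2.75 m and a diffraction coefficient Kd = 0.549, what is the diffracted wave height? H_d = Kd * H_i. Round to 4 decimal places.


H_d = Kd * H_i
H_d = 0.549 * 2.75
H_d = 1.5098 m

1.5098


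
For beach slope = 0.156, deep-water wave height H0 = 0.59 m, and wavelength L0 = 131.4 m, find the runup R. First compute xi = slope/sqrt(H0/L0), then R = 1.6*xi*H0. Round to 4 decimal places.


xi = slope / sqrt(H0/L0)
H0/L0 = 0.59/131.4 = 0.004490
sqrt(0.004490) = 0.067008
xi = 0.156 / 0.067008 = 2.328071
R = 1.6 * xi * H0 = 1.6 * 2.328071 * 0.59
R = 2.1977 m

2.1977


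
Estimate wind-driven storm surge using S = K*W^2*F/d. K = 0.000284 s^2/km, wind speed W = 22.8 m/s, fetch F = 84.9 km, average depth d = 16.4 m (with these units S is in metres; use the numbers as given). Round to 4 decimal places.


S = K * W^2 * F / d
W^2 = 22.8^2 = 519.84
S = 0.000284 * 519.84 * 84.9 / 16.4
Numerator = 0.000284 * 519.84 * 84.9 = 12.534174
S = 12.534174 / 16.4 = 0.7643 m

0.7643


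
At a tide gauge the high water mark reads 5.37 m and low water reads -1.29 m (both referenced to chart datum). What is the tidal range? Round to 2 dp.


Tidal range = High water - Low water
Tidal range = 5.37 - (-1.29)
Tidal range = 6.66 m

6.66


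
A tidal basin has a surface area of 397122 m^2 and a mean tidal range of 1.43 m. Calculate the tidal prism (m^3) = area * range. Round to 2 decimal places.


Tidal prism = Area * Tidal range
P = 397122 * 1.43
P = 567884.46 m^3

567884.46


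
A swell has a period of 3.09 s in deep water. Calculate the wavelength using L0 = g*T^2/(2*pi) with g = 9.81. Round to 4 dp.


L0 = g * T^2 / (2 * pi)
L0 = 9.81 * 3.09^2 / (2 * pi)
L0 = 9.81 * 9.5481 / 6.28319
L0 = 93.6669 / 6.28319
L0 = 14.9075 m

14.9075


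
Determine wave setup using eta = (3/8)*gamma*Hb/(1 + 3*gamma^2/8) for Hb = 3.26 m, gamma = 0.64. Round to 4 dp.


eta = (3/8) * gamma * Hb / (1 + 3*gamma^2/8)
Numerator = (3/8) * 0.64 * 3.26 = 0.782400
Denominator = 1 + 3*0.64^2/8 = 1 + 0.153600 = 1.153600
eta = 0.782400 / 1.153600
eta = 0.6782 m

0.6782


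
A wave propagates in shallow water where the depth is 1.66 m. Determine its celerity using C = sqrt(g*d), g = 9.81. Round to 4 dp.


Using the shallow-water approximation:
C = sqrt(g * d) = sqrt(9.81 * 1.66)
C = sqrt(16.2846)
C = 4.0354 m/s

4.0354


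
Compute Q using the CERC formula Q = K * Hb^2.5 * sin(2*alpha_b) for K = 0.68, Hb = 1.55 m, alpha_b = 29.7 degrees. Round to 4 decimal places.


Q = K * Hb^2.5 * sin(2 * alpha_b)
Hb^2.5 = 1.55^2.5 = 2.991088
sin(2 * 29.7) = sin(59.4) = 0.860742
Q = 0.68 * 2.991088 * 0.860742
Q = 1.7507 m^3/s

1.7507


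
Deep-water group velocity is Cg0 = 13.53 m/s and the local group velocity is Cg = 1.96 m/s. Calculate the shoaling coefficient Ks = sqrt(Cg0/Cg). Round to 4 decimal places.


Ks = sqrt(Cg0 / Cg)
Ks = sqrt(13.53 / 1.96)
Ks = sqrt(6.9031)
Ks = 2.6274

2.6274


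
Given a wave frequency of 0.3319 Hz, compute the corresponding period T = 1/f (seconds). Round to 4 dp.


T = 1 / f
T = 1 / 0.3319
T = 3.0130 s

3.0130


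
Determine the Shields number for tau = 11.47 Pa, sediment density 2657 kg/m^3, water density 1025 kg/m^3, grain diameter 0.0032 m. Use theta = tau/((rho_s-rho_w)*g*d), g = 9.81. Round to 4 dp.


theta = tau / ((rho_s - rho_w) * g * d)
rho_s - rho_w = 2657 - 1025 = 1632
Denominator = 1632 * 9.81 * 0.0032 = 51.231744
theta = 11.47 / 51.231744
theta = 0.2239

0.2239


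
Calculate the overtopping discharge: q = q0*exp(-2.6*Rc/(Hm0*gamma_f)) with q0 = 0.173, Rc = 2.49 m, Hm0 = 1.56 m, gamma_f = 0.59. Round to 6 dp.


q = q0 * exp(-2.6 * Rc / (Hm0 * gamma_f))
Exponent = -2.6 * 2.49 / (1.56 * 0.59)
= -2.6 * 2.49 / 0.9204
= -7.033898
exp(-7.033898) = 0.000881
q = 0.173 * 0.000881
q = 0.000152 m^3/s/m

0.000152


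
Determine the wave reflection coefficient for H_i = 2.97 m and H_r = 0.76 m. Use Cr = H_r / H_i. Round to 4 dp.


Cr = H_r / H_i
Cr = 0.76 / 2.97
Cr = 0.2559

0.2559


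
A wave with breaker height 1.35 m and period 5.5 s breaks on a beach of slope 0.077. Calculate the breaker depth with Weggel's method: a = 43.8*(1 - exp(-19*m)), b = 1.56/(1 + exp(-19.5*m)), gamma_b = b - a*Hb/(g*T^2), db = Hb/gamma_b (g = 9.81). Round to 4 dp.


a = 43.8 * (1 - exp(-19 * m))
exp(-19 * 0.077) = exp(-1.4630) = 0.231541
a = 43.8 * (1 - 0.231541) = 33.658521
b = 1.56 / (1 + exp(-19.5 * m))
exp(-19.5 * 0.077) = exp(-1.5015) = 0.222796
b = 1.56 / (1 + 0.222796) = 1.275765
Hb / (g * T^2) = 1.35 / (9.81 * 5.5^2) = 1.35 / 296.7525 = 0.00454925
gamma_b = b - a * Hb/(g*T^2) = 1.275765 - 33.658521 * 0.00454925 = 1.122644
db = Hb / gamma_b = 1.35 / 1.122644
db = 1.2025 m

1.2025


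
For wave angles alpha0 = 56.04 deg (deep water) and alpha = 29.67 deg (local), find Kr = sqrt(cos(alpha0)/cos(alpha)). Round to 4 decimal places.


Kr = sqrt(cos(alpha0) / cos(alpha))
cos(56.04) = 0.558614
cos(29.67) = 0.868891
Kr = sqrt(0.558614 / 0.868891)
Kr = sqrt(0.642905)
Kr = 0.8018

0.8018


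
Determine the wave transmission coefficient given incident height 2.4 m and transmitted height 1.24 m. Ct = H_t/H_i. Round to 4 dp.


Ct = H_t / H_i
Ct = 1.24 / 2.4
Ct = 0.5167

0.5167


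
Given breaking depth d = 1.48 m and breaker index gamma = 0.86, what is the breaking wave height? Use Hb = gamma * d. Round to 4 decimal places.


Hb = gamma * d
Hb = 0.86 * 1.48
Hb = 1.2728 m

1.2728


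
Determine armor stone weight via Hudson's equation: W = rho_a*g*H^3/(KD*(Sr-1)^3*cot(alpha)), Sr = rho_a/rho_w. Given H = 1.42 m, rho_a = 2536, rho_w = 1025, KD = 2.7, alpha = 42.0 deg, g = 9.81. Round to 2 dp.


Sr = rho_a / rho_w = 2536 / 1025 = 2.474146
(Sr - 1) = 1.474146
(Sr - 1)^3 = 3.203478
cot(42.0) = 1 / tan(42.0) = 1 / 0.900404 = 1.110613
Numerator = 2536 * 9.81 * 1.42^3 = 71233.3370
Denominator = 2.7 * 3.203478 * 1.110613 = 9.606123
W = 71233.3370 / 9.606123
W = 7415.41 N

7415.41


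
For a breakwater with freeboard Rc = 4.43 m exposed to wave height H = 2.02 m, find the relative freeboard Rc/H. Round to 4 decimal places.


Relative freeboard = Rc / H
= 4.43 / 2.02
= 2.1931

2.1931


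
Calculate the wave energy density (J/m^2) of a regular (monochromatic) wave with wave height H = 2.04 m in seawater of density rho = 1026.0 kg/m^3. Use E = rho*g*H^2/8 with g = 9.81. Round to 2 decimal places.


E = (1/8) * rho * g * H^2
E = (1/8) * 1026.0 * 9.81 * 2.04^2
E = 0.125 * 1026.0 * 9.81 * 4.1616
E = 5235.84 J/m^2

5235.84


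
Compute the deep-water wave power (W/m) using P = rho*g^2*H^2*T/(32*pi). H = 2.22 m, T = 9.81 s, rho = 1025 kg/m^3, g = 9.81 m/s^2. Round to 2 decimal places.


P = rho * g^2 * H^2 * T / (32 * pi)
P = 1025 * 9.81^2 * 2.22^2 * 9.81 / (32 * pi)
P = 1025 * 96.2361 * 4.9284 * 9.81 / 100.53096
P = 47439.16 W/m

47439.16


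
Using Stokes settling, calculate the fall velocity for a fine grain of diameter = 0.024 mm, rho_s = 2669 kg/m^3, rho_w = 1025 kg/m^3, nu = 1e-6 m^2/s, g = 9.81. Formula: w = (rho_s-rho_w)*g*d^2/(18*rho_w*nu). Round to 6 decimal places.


w = (rho_s - rho_w) * g * d^2 / (18 * rho_w * nu)
d = 0.024 mm = 0.000024 m
rho_s - rho_w = 2669 - 1025 = 1644
Numerator = 1644 * 9.81 * (0.000024)^2 = 0.000009289521
Denominator = 18 * 1025 * 1e-6 = 0.018450
w = 0.000503 m/s

0.000503


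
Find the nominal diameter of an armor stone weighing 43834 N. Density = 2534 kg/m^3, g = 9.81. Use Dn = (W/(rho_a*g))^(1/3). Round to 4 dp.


V = W / (rho_a * g)
V = 43834 / (2534 * 9.81)
V = 43834 / 24858.54
V = 1.763338 m^3
Dn = V^(1/3) = 1.763338^(1/3)
Dn = 1.2081 m

1.2081


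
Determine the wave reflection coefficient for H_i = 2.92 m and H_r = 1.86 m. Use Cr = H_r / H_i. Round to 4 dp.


Cr = H_r / H_i
Cr = 1.86 / 2.92
Cr = 0.6370

0.6370


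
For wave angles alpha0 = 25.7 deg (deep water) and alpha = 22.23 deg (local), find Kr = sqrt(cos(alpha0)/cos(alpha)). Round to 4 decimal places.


Kr = sqrt(cos(alpha0) / cos(alpha))
cos(25.7) = 0.901077
cos(22.23) = 0.925673
Kr = sqrt(0.901077 / 0.925673)
Kr = sqrt(0.973429)
Kr = 0.9866

0.9866


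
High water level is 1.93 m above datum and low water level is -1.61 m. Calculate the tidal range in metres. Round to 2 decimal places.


Tidal range = High water - Low water
Tidal range = 1.93 - (-1.61)
Tidal range = 3.54 m

3.54


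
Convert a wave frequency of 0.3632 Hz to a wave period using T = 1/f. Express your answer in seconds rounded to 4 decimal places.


T = 1 / f
T = 1 / 0.3632
T = 2.7533 s

2.7533


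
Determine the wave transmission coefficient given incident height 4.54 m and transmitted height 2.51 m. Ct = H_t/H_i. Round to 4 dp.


Ct = H_t / H_i
Ct = 2.51 / 4.54
Ct = 0.5529

0.5529


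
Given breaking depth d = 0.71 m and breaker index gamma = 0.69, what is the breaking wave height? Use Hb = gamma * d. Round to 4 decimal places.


Hb = gamma * d
Hb = 0.69 * 0.71
Hb = 0.4899 m

0.4899


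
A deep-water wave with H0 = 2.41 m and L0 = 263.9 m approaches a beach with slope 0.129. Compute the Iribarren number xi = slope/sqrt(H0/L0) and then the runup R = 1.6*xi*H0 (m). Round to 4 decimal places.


xi = slope / sqrt(H0/L0)
H0/L0 = 2.41/263.9 = 0.009132
sqrt(0.009132) = 0.095563
xi = 0.129 / 0.095563 = 1.349898
R = 1.6 * xi * H0 = 1.6 * 1.349898 * 2.41
R = 5.2052 m

5.2052


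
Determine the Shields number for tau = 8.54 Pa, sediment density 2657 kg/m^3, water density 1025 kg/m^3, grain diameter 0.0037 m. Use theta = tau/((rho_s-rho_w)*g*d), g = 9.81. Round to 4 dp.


theta = tau / ((rho_s - rho_w) * g * d)
rho_s - rho_w = 2657 - 1025 = 1632
Denominator = 1632 * 9.81 * 0.0037 = 59.236704
theta = 8.54 / 59.236704
theta = 0.1442

0.1442


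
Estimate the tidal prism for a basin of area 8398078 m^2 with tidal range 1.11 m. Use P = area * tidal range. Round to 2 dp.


Tidal prism = Area * Tidal range
P = 8398078 * 1.11
P = 9321866.58 m^3

9321866.58


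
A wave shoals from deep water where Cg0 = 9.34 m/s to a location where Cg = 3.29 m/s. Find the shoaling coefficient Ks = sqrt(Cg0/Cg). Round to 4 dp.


Ks = sqrt(Cg0 / Cg)
Ks = sqrt(9.34 / 3.29)
Ks = sqrt(2.8389)
Ks = 1.6849

1.6849


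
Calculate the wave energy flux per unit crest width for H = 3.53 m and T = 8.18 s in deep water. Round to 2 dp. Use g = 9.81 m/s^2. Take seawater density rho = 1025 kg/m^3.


P = rho * g^2 * H^2 * T / (32 * pi)
P = 1025 * 9.81^2 * 3.53^2 * 8.18 / (32 * pi)
P = 1025 * 96.2361 * 12.4609 * 8.18 / 100.53096
P = 100014.91 W/m

100014.91


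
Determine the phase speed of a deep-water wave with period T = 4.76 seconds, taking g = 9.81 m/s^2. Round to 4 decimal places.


We use the deep-water celerity formula:
C = g * T / (2 * pi)
C = 9.81 * 4.76 / (2 * 3.14159...)
C = 46.695600 / 6.283185
C = 7.4318 m/s

7.4318


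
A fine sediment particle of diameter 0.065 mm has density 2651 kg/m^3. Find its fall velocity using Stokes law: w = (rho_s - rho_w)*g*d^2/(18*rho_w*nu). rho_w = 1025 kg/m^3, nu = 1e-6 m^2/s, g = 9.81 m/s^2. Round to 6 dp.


w = (rho_s - rho_w) * g * d^2 / (18 * rho_w * nu)
d = 0.065 mm = 0.000065 m
rho_s - rho_w = 2651 - 1025 = 1626
Numerator = 1626 * 9.81 * (0.000065)^2 = 0.000067393229
Denominator = 18 * 1025 * 1e-6 = 0.018450
w = 0.003653 m/s

0.003653


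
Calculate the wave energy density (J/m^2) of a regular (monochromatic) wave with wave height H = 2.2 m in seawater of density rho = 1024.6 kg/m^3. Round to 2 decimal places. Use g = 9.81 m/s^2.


E = (1/8) * rho * g * H^2
E = (1/8) * 1024.6 * 9.81 * 2.2^2
E = 0.125 * 1024.6 * 9.81 * 4.8400
E = 6081.05 J/m^2

6081.05


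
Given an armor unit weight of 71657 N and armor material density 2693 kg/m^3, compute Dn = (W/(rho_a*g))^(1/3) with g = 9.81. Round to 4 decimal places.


V = W / (rho_a * g)
V = 71657 / (2693 * 9.81)
V = 71657 / 26418.33
V = 2.712397 m^3
Dn = V^(1/3) = 2.712397^(1/3)
Dn = 1.3946 m

1.3946


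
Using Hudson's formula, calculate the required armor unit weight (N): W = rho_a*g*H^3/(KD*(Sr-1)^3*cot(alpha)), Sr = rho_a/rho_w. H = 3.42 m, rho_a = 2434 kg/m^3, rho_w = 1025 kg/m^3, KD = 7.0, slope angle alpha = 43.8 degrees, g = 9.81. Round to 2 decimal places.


Sr = rho_a / rho_w = 2434 / 1025 = 2.374634
(Sr - 1) = 1.374634
(Sr - 1)^3 = 2.597535
cot(43.8) = 1 / tan(43.8) = 1 / 0.958966 = 1.042790
Numerator = 2434 * 9.81 * 3.42^3 = 955141.9053
Denominator = 7.0 * 2.597535 * 1.042790 = 18.960790
W = 955141.9053 / 18.960790
W = 50374.58 N

50374.58


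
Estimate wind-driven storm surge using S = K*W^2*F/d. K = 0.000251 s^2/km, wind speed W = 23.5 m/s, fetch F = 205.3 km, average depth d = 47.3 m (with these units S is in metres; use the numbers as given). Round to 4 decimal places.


S = K * W^2 * F / d
W^2 = 23.5^2 = 552.25
S = 0.000251 * 552.25 * 205.3 / 47.3
Numerator = 0.000251 * 552.25 * 205.3 = 28.457608
S = 28.457608 / 47.3 = 0.6016 m

0.6016


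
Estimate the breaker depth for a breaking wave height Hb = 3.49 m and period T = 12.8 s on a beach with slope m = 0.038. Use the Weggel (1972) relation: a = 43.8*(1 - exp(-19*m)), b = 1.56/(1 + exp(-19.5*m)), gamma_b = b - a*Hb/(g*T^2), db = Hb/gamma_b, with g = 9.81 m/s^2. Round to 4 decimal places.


a = 43.8 * (1 - exp(-19 * m))
exp(-19 * 0.038) = exp(-0.7220) = 0.485780
a = 43.8 * (1 - 0.485780) = 22.522848
b = 1.56 / (1 + exp(-19.5 * m))
exp(-19.5 * 0.038) = exp(-0.7410) = 0.476637
b = 1.56 / (1 + 0.476637) = 1.056455
Hb / (g * T^2) = 3.49 / (9.81 * 12.8^2) = 3.49 / 1607.2704 = 0.00217138
gamma_b = b - a * Hb/(g*T^2) = 1.056455 - 22.522848 * 0.00217138 = 1.007549
db = Hb / gamma_b = 3.49 / 1.007549
db = 3.4639 m

3.4639


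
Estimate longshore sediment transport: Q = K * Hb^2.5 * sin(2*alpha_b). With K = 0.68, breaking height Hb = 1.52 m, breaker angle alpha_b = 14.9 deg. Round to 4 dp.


Q = K * Hb^2.5 * sin(2 * alpha_b)
Hb^2.5 = 1.52^2.5 = 2.848452
sin(2 * 14.9) = sin(29.8) = 0.496974
Q = 0.68 * 2.848452 * 0.496974
Q = 0.9626 m^3/s

0.9626


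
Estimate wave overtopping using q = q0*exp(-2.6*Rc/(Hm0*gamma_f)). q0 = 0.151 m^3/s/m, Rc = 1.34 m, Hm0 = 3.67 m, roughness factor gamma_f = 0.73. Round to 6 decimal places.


q = q0 * exp(-2.6 * Rc / (Hm0 * gamma_f))
Exponent = -2.6 * 1.34 / (3.67 * 0.73)
= -2.6 * 1.34 / 2.6791
= -1.300437
exp(-1.300437) = 0.272413
q = 0.151 * 0.272413
q = 0.041134 m^3/s/m

0.041134


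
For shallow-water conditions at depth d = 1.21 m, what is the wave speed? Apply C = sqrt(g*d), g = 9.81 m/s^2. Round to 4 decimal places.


Using the shallow-water approximation:
C = sqrt(g * d) = sqrt(9.81 * 1.21)
C = sqrt(11.8701)
C = 3.4453 m/s

3.4453


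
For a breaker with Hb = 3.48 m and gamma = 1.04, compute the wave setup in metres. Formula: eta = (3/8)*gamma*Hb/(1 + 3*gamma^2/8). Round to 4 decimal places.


eta = (3/8) * gamma * Hb / (1 + 3*gamma^2/8)
Numerator = (3/8) * 1.04 * 3.48 = 1.357200
Denominator = 1 + 3*1.04^2/8 = 1 + 0.405600 = 1.405600
eta = 1.357200 / 1.405600
eta = 0.9656 m

0.9656


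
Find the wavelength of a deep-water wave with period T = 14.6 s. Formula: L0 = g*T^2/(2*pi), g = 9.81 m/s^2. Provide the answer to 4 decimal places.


L0 = g * T^2 / (2 * pi)
L0 = 9.81 * 14.6^2 / (2 * pi)
L0 = 9.81 * 213.1600 / 6.28319
L0 = 2091.0996 / 6.28319
L0 = 332.8088 m

332.8088
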